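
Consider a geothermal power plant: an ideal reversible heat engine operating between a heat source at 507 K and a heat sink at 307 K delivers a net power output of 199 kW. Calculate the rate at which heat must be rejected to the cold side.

For a reversible engine, η = 1 − T_C/T_H = 1 − 307.00/507.00 = 0.3945.
Since Q_C/Q_H = T_C/T_H and Q_H = W/η, Q_C = W·T_C/(T_H − T_C) = 199 × 307.00/200.00 = 305 kW.

Q̇_C ≈ 305 kW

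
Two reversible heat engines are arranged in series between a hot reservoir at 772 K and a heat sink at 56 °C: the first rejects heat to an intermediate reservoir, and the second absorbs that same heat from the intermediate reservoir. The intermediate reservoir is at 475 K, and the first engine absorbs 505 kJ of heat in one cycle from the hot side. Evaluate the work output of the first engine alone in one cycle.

T_C = 56 °C → 56 + 273.15 = 329.15 K.
First-stage efficiency η₁ = 1 − T_m/T_H = 1 − 475.00/772.00 = 0.3847.
W₁ = η₁·Q_H = 0.3847 × 505 = 194.3 kJ.

W₁ ≈ 194.3 kJ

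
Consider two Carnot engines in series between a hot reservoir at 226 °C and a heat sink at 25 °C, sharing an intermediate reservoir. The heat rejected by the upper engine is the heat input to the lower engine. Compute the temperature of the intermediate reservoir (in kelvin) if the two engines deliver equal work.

T_m ≈ 398.6 K

T_H = 226 °C → 226 + 273.15 = 499.15 K.
T_C = 25 °C → 25 + 273.15 = 298.15 K.
For reversible stages Q_m = Q_H·(T_m/T_H). Setting W₁ = Q_H(1 − T_m/T_H) equal to W₂ = Q_m(1 − T_C/T_m) = Q_H·(T_m − T_C)/T_H gives T_H − T_m = T_m − T_C, so T_m = (T_H + T_C)/2 = (499.15 + 298.15)/2 = 398.6 K.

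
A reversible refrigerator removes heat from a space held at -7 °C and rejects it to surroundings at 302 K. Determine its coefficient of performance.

COP_R ≈ 7.42

T_C = -7 °C → -7 + 273.15 = 266.15 K.
COP_R = T_C/(T_H − T_C) = 266.15/(302.00 − 266.15) = 7.42.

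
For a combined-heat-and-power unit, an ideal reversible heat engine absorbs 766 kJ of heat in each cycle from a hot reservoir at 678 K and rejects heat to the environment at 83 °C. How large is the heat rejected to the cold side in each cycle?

T_C = 83 °C → 83 + 273.15 = 356.15 K.
η_rev = 1 − T_C/T_H = 1 − 356.15/678.00 = 0.4747.
For a reversible cycle Q_C/Q_H = T_C/T_H, so Q_C = 766 × 356.15/678.00 = 402 kJ.

Q_C ≈ 402 kJ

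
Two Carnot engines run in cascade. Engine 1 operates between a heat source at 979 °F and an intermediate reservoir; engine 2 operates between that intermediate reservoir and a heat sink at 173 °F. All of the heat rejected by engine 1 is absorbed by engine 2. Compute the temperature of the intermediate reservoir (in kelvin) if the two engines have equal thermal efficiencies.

T_m ≈ 530.0 K

T_H = 979 °F → (979 − 32) × 5/9 = 526.11 °C = 799.26 K.
T_C = 173 °F → (173 − 32) × 5/9 = 78.33 °C = 351.48 K.
Equal efficiencies require 1 − T_m/T_H = 1 − T_C/T_m, i.e. T_m/T_H = T_C/T_m, so T_m = √(T_H·T_C) = √(799.26 × 351.48) = 530.0 K.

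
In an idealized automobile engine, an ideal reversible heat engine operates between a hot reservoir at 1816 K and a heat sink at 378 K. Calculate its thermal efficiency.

Carnot efficiency: η = 1 − T_C/T_H = 1 − 378.00/1816.00 = 0.7919.

η ≈ 0.7919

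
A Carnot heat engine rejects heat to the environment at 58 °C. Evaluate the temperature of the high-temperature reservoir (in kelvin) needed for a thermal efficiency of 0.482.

T_H ≈ 639 K

T_C = 58 °C → 58 + 273.15 = 331.15 K.
From η = 1 − T_C/T_H, solving for T_H gives T_H = T_C/(1 − η) = 331.15/(1 − 0.482) = 639 K.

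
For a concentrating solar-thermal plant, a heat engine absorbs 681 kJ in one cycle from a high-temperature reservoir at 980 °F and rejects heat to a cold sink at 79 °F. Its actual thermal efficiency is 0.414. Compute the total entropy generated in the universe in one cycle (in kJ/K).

T_H = 980 °F → (980 − 32) × 5/9 = 526.67 °C = 799.82 K.
T_C = 79 °F → (79 − 32) × 5/9 = 26.11 °C = 299.26 K.
W = η·Q_H = 0.414 × 681 = 281.9 kJ, so Q_C = Q_H − W = 399.1 kJ.
Reservoir entropy changes: ΔS_H = −Q_H/T_H = −681/799.82 = -0.8514 kJ/K and ΔS_C = +Q_C/T_C = 399.1/299.26 = 1.334 kJ/K.
ΔS_univ = −Q_H/T_H + Q_C/T_C = 0.482 kJ/K (> 0, since η = 0.414 < η_Carnot = 0.626).

ΔS_univ ≈ 0.482 kJ/K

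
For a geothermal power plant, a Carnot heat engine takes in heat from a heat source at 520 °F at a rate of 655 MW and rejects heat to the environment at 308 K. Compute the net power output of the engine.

T_H = 520 °F → (520 − 32) × 5/9 = 271.11 °C = 544.26 K.
η_rev = 1 − T_C/T_H = 1 − 308.00/544.26 = 0.4341.
W = η·Q_H = 0.4341 × 655 = 284 MW.

Ẇ ≈ 284 MW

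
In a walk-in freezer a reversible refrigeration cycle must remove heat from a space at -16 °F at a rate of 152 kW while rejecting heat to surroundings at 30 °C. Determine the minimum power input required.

Ẇ_in ≈ 34.9 kW

T_H = 30 °C → 30 + 273.15 = 303.15 K.
T_C = -16 °F → (-16 − 32) × 5/9 = -26.67 °C = 246.48 K.
COP_R = T_C/(T_H − T_C) = 246.48/56.67 = 4.3497.
W = Q_C/COP_R = 152/4.3497 = 34.9 kW.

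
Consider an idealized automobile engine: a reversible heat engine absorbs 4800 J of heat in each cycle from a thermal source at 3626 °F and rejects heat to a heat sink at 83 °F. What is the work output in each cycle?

T_H = 3626 °F → (3626 − 32) × 5/9 = 1996.67 °C = 2269.82 K.
T_C = 83 °F → (83 − 32) × 5/9 = 28.33 °C = 301.48 K.
η_rev = 1 − T_C/T_H = 1 − 301.48/2269.82 = 0.8672.
W = η·Q_H = 0.8672 × 4800 = 4162 J.

W ≈ 4162 J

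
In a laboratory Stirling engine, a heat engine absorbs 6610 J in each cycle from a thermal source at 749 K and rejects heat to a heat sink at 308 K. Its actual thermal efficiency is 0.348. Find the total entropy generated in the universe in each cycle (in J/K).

W = η·Q_H = 0.348 × 6610 = 2300 J, so Q_C = Q_H − W = 4310 J.
The hot reservoir loses entropy Q_H/T_H = 6610/749.00 = 8.825 J/K; the cold reservoir gains Q_C/T_C = 4310/308.00 = 13.99 J/K.
ΔS_univ = −Q_H/T_H + Q_C/T_C = 5.17 J/K (> 0, since η = 0.348 < η_Carnot = 0.589).

ΔS_univ ≈ 5.17 J/K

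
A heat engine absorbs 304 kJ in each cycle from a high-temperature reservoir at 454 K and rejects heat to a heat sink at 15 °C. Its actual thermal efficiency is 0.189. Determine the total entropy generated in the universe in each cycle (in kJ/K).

T_C = 15 °C → 15 + 273.15 = 288.15 K.
W = η·Q_H = 0.189 × 304 = 57.46 kJ, so Q_C = Q_H − W = 246.5 kJ.
The hot reservoir loses entropy Q_H/T_H = 304/454.00 = 0.6696 kJ/K; the cold reservoir gains Q_C/T_C = 246.5/288.15 = 0.8556 kJ/K.
ΔS_univ = −Q_H/T_H + Q_C/T_C = 0.186 kJ/K (> 0, since η = 0.189 < η_Carnot = 0.365).

ΔS_univ ≈ 0.186 kJ/K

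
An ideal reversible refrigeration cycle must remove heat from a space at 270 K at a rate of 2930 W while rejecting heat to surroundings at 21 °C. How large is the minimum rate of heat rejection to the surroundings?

T_H = 21 °C → 21 + 273.15 = 294.15 K.
For a reversible cycle Q_H/Q_C = T_H/T_C, so Q_H = Q_C·T_H/T_C = 2930 × 294.15/270.00 = 3192 W.

Q̇_H ≈ 3192 W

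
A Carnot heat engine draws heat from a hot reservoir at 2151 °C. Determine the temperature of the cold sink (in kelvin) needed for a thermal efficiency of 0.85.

T_H = 2151 °C → 2151 + 273.15 = 2424.15 K.
From η = 1 − T_C/T_H, T_C = T_H·(1 − η) = 2424.15 × (1 − 0.85) = 364 K.

T_C ≈ 364 K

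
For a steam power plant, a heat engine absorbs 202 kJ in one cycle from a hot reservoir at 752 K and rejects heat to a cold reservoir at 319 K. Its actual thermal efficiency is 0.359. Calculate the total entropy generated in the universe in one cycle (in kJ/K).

ΔS_univ ≈ 0.137 kJ/K

W = η·Q_H = 0.359 × 202 = 72.52 kJ, so Q_C = Q_H − W = 129.5 kJ.
Reservoir entropy changes: ΔS_H = −Q_H/T_H = −202/752.00 = -0.2686 kJ/K and ΔS_C = +Q_C/T_C = 129.5/319.00 = 0.4059 kJ/K.
ΔS_univ = −Q_H/T_H + Q_C/T_C = 0.137 kJ/K (> 0, since η = 0.359 < η_Carnot = 0.576).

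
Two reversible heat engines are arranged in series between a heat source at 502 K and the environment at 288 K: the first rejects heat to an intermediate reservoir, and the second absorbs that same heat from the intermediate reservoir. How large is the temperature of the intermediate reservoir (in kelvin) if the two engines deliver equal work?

T_m ≈ 395 K

For reversible stages Q_m = Q_H·(T_m/T_H). Setting W₁ = Q_H(1 − T_m/T_H) equal to W₂ = Q_m(1 − T_C/T_m) = Q_H·(T_m − T_C)/T_H gives T_H − T_m = T_m − T_C, so T_m = (T_H + T_C)/2 = (502.00 + 288.00)/2 = 395 K.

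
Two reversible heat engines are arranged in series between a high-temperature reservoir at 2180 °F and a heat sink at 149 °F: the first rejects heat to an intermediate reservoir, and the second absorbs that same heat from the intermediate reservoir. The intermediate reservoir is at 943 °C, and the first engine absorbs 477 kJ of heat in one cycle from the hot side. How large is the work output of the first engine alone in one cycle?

W₁ ≈ 81.4 kJ

T_H = 2180 °F → (2180 − 32) × 5/9 = 1193.33 °C = 1466.48 K.
T_C = 149 °F → (149 − 32) × 5/9 = 65.00 °C = 338.15 K.
T_m = 943 °C → 943 + 273.15 = 1216.15 K.
First-stage efficiency η₁ = 1 − T_m/T_H = 1 − 1216.15/1466.48 = 0.1707.
W₁ = η₁·Q_H = 0.1707 × 477 = 81.4 kJ.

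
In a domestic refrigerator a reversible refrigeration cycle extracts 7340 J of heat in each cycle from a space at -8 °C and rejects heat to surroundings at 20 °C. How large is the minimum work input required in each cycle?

T_H = 20 °C → 20 + 273.15 = 293.15 K.
T_C = -8 °C → -8 + 273.15 = 265.15 K.
For a reversible refrigerator, COP_R = T_C/(T_H − T_C) = 265.15/28.00 = 9.4696.
W = Q_C/COP_R = 7340/9.4696 = 775 J.

W_in ≈ 775 J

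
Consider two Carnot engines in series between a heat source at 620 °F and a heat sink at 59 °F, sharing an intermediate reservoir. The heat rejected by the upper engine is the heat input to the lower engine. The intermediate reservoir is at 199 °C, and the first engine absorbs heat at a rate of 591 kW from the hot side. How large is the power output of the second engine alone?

T_H = 620 °F → (620 − 32) × 5/9 = 326.67 °C = 599.82 K.
T_C = 59 °F → (59 − 32) × 5/9 = 15.00 °C = 288.15 K.
T_m = 199 °C → 199 + 273.15 = 472.15 K.
Heat entering the second stage: Q_m = Q_H·(T_m/T_H) = 591 × 472.15/599.82 = 465.2 kW.
Second-stage efficiency η₂ = 1 − T_C/T_m = 1 − 288.15/472.15 = 0.3897, so W₂ = η₂·Q_m = 181.3 kW.

Ẇ₂ ≈ 181.3 kW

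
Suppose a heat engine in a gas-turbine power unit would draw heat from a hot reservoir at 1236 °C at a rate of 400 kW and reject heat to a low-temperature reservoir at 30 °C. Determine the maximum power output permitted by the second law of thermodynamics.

Ẇ_max ≈ 320 kW

T_H = 1236 °C → 1236 + 273.15 = 1509.15 K.
T_C = 30 °C → 30 + 273.15 = 303.15 K.
The second-law ceiling is the Carnot efficiency, η_max = 1 − T_C/T_H = 1 − 303.15/1509.15 = 0.7991.
W_max = η_max · Q_H = 0.7991 × 400 = 320 kW.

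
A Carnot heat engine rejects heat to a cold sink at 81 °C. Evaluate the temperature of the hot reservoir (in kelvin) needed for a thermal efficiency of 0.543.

T_C = 81 °C → 81 + 273.15 = 354.15 K.
From η = 1 − T_C/T_H, solving for T_H gives T_H = T_C/(1 − η) = 354.15/(1 − 0.543) = 775 K.

T_H ≈ 775 K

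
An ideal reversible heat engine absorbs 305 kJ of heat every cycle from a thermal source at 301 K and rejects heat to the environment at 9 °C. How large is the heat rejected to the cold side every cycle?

T_C = 9 °C → 9 + 273.15 = 282.15 K.
The Carnot efficiency is η = 1 − T_C/T_H = 1 − 282.15/301.00 = 0.0626.
For a reversible cycle Q_C/Q_H = T_C/T_H, so Q_C = 305 × 282.15/301.00 = 286 kJ.

Q_C ≈ 286 kJ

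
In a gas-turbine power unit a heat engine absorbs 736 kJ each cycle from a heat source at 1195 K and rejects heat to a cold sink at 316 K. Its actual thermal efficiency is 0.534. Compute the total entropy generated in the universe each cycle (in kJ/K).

W = η·Q_H = 0.534 × 736 = 393.0 kJ, so Q_C = Q_H − W = 343.0 kJ.
Entropy balance on the reservoirs: −Q_H/T_H = -0.6159 kJ/K, +Q_C/T_C = 1.085 kJ/K.
ΔS_univ = −Q_H/T_H + Q_C/T_C = 0.469 kJ/K (> 0, since η = 0.534 < η_Carnot = 0.736).

ΔS_univ ≈ 0.469 kJ/K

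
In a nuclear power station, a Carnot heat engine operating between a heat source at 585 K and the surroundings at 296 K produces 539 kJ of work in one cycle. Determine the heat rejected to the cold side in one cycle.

Carnot efficiency: η = 1 − T_C/T_H = 1 − 296.00/585.00 = 0.4940.
Since Q_C/Q_H = T_C/T_H and Q_H = W/η, Q_C = W·T_C/(T_H − T_C) = 539 × 296.00/289.00 = 552 kJ.

Q_C ≈ 552 kJ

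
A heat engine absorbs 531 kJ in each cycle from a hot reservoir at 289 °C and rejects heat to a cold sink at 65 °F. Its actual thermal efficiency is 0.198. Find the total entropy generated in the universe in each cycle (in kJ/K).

ΔS_univ ≈ 0.516 kJ/K

T_H = 289 °C → 289 + 273.15 = 562.15 K.
T_C = 65 °F → (65 − 32) × 5/9 = 18.33 °C = 291.48 K.
W = η·Q_H = 0.198 × 531 = 105.1 kJ, so Q_C = Q_H − W = 425.9 kJ.
Reservoir entropy changes: ΔS_H = −Q_H/T_H = −531/562.15 = -0.9446 kJ/K and ΔS_C = +Q_C/T_C = 425.9/291.48 = 1.461 kJ/K.
ΔS_univ = −Q_H/T_H + Q_C/T_C = 0.516 kJ/K (> 0, since η = 0.198 < η_Carnot = 0.481).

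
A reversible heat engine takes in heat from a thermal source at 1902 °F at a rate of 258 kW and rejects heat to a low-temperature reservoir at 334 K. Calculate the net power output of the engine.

T_H = 1902 °F → (1902 − 32) × 5/9 = 1038.89 °C = 1312.04 K.
For a reversible engine, η = 1 − T_C/T_H = 1 − 334.00/1312.04 = 0.7454.
W = η·Q_H = 0.7454 × 258 = 192 kW.

Ẇ ≈ 192 kW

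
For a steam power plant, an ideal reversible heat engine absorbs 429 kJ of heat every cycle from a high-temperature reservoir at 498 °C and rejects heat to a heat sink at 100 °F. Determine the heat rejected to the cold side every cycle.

Q_C ≈ 173 kJ

T_H = 498 °C → 498 + 273.15 = 771.15 K.
T_C = 100 °F → (100 − 32) × 5/9 = 37.78 °C = 310.93 K.
Since the cycle is reversible, η = 1 − T_C/T_H = 1 − 310.93/771.15 = 0.5968.
For a reversible cycle Q_C/Q_H = T_C/T_H, so Q_C = 429 × 310.93/771.15 = 173 kJ.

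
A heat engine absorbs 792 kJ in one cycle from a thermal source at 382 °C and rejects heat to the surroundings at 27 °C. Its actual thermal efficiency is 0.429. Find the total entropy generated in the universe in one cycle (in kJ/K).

ΔS_univ ≈ 0.298 kJ/K

T_H = 382 °C → 382 + 273.15 = 655.15 K.
T_C = 27 °C → 27 + 273.15 = 300.15 K.
W = η·Q_H = 0.429 × 792 = 339.8 kJ, so Q_C = Q_H − W = 452.2 kJ.
The hot reservoir loses entropy Q_H/T_H = 792/655.15 = 1.209 kJ/K; the cold reservoir gains Q_C/T_C = 452.2/300.15 = 1.507 kJ/K.
ΔS_univ = −Q_H/T_H + Q_C/T_C = 0.298 kJ/K (> 0, since η = 0.429 < η_Carnot = 0.542).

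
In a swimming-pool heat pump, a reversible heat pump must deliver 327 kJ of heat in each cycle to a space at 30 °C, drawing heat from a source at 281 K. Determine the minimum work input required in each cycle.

T_H = 30 °C → 30 + 273.15 = 303.15 K.
Reversible heating COP: COP_HP = T_H/(T_H − T_C) = 303.15/22.15 = 13.6862.
W = Q_H/COP_HP = 327/13.6862 = 23.9 kJ.

W_in ≈ 23.9 kJ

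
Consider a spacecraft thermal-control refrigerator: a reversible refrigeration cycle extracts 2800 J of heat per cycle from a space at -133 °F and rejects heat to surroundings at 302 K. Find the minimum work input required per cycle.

W_in ≈ 1860 J

T_C = -133 °F → (-133 − 32) × 5/9 = -91.67 °C = 181.48 K.
For a reversible refrigerator, COP_R = T_C/(T_H − T_C) = 181.48/120.52 = 1.5059.
W = Q_C/COP_R = 2800/1.5059 = 1860 J.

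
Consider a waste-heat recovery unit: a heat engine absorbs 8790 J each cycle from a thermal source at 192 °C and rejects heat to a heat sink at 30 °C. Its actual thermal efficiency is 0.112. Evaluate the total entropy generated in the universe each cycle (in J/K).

T_H = 192 °C → 192 + 273.15 = 465.15 K.
T_C = 30 °C → 30 + 273.15 = 303.15 K.
W = η·Q_H = 0.112 × 8790 = 984.5 J, so Q_C = Q_H − W = 7806 J.
Entropy balance on the reservoirs: −Q_H/T_H = -18.90 J/K, +Q_C/T_C = 25.75 J/K.
ΔS_univ = −Q_H/T_H + Q_C/T_C = 6.85 J/K (> 0, since η = 0.112 < η_Carnot = 0.348).

ΔS_univ ≈ 6.85 J/K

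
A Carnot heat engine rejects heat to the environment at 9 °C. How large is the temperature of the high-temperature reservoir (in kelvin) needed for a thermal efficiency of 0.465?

T_H ≈ 527.4 K

T_C = 9 °C → 9 + 273.15 = 282.15 K.
From η = 1 − T_C/T_H, solving for T_H gives T_H = T_C/(1 − η) = 282.15/(1 − 0.465) = 527.4 K.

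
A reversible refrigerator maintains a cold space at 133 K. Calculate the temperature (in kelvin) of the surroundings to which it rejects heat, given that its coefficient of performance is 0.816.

T_H ≈ 296.0 K

COP_R = T_C/(T_H − T_C) ⇒ T_H = T_C·(1 + 1/COP_R) = 133.00 × (1 + 1/0.816) = 296.0 K.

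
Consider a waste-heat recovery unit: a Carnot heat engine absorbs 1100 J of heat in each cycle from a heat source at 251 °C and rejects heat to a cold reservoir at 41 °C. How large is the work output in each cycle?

T_H = 251 °C → 251 + 273.15 = 524.15 K.
T_C = 41 °C → 41 + 273.15 = 314.15 K.
For a reversible engine, η = 1 − T_C/T_H = 1 − 314.15/524.15 = 0.4006.
W = η·Q_H = 0.4006 × 1100 = 440.7 J.

W ≈ 440.7 J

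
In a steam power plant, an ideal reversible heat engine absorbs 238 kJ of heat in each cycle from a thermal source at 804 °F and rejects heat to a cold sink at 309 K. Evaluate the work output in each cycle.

T_H = 804 °F → (804 − 32) × 5/9 = 428.89 °C = 702.04 K.
Carnot efficiency: η = 1 − T_C/T_H = 1 − 309.00/702.04 = 0.5599.
W = η·Q_H = 0.5599 × 238 = 133 kJ.

W ≈ 133 kJ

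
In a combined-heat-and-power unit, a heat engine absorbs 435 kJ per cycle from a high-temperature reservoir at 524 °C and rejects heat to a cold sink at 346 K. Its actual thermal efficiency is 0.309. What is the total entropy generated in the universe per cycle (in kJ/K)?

T_H = 524 °C → 524 + 273.15 = 797.15 K.
W = η·Q_H = 0.309 × 435 = 134.4 kJ, so Q_C = Q_H − W = 300.6 kJ.
The hot reservoir loses entropy Q_H/T_H = 435/797.15 = 0.5457 kJ/K; the cold reservoir gains Q_C/T_C = 300.6/346.00 = 0.8687 kJ/K.
ΔS_univ = −Q_H/T_H + Q_C/T_C = 0.323 kJ/K (> 0, since η = 0.309 < η_Carnot = 0.566).

ΔS_univ ≈ 0.323 kJ/K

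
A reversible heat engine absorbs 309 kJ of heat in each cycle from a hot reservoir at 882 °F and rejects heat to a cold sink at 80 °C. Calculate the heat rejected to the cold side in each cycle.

Q_C ≈ 146.4 kJ

T_H = 882 °F → (882 − 32) × 5/9 = 472.22 °C = 745.37 K.
T_C = 80 °C → 80 + 273.15 = 353.15 K.
Since the cycle is reversible, η = 1 − T_C/T_H = 1 − 353.15/745.37 = 0.5262.
For a reversible cycle Q_C/Q_H = T_C/T_H, so Q_C = 309 × 353.15/745.37 = 146.4 kJ.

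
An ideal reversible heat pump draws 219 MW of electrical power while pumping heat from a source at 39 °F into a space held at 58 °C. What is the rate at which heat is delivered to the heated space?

T_H = 58 °C → 58 + 273.15 = 331.15 K.
T_C = 39 °F → (39 − 32) × 5/9 = 3.89 °C = 277.04 K.
For a reversible heat pump, COP_HP = T_H/(T_H − T_C) = 331.15/54.11 = 6.1198.
Q_H = COP_HP · W = 6.1198 × 219 = 1340 MW.

Q̇_H ≈ 1340 MW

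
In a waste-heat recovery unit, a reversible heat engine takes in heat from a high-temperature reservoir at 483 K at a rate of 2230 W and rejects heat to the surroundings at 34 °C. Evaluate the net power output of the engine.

T_C = 34 °C → 34 + 273.15 = 307.15 K.
Since the cycle is reversible, η = 1 − T_C/T_H = 1 − 307.15/483.00 = 0.3641.
W = η·Q_H = 0.3641 × 2230 = 812 W.

Ẇ ≈ 812 W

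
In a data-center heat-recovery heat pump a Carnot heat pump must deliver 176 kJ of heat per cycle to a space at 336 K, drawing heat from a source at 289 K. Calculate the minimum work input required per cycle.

For a reversible heat pump, COP_HP = T_H/(T_H − T_C) = 336.00/47.00 = 7.1489.
W = Q_H/COP_HP = 176/7.1489 = 24.62 kJ.

W_in ≈ 24.62 kJ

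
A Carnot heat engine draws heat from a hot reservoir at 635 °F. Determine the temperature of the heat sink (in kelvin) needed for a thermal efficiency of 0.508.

T_H = 635 °F → (635 − 32) × 5/9 = 335.00 °C = 608.15 K.
From η = 1 − T_C/T_H, T_C = T_H·(1 − η) = 608.15 × (1 − 0.508) = 299.2 K.

T_C ≈ 299.2 K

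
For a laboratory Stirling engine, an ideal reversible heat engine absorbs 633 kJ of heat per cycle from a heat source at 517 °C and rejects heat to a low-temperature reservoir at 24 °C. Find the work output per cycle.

T_H = 517 °C → 517 + 273.15 = 790.15 K.
T_C = 24 °C → 24 + 273.15 = 297.15 K.
Since the cycle is reversible, η = 1 − T_C/T_H = 1 − 297.15/790.15 = 0.6239.
W = η·Q_H = 0.6239 × 633 = 394.9 kJ.

W ≈ 394.9 kJ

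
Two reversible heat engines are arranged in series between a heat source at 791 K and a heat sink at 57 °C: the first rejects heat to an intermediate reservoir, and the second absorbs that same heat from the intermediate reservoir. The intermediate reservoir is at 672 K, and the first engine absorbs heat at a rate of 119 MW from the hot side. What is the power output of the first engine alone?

T_C = 57 °C → 57 + 273.15 = 330.15 K.
First-stage efficiency η₁ = 1 − T_m/T_H = 1 − 672.00/791.00 = 0.1504.
W₁ = η₁·Q_H = 0.1504 × 119 = 17.90 MW.

Ẇ₁ ≈ 17.90 MW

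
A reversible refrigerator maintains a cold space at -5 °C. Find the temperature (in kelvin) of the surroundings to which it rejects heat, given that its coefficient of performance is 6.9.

T_C = -5 °C → -5 + 273.15 = 268.15 K.
COP_R = T_C/(T_H − T_C) ⇒ T_H = T_C·(1 + 1/COP_R) = 268.15 × (1 + 1/6.9) = 307 K.

T_H ≈ 307 K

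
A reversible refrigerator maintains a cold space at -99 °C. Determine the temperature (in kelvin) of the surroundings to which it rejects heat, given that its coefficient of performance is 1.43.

T_H ≈ 296 K

T_C = -99 °C → -99 + 273.15 = 174.15 K.
COP_R = T_C/(T_H − T_C) ⇒ T_H = T_C·(1 + 1/COP_R) = 174.15 × (1 + 1/1.43) = 296 K.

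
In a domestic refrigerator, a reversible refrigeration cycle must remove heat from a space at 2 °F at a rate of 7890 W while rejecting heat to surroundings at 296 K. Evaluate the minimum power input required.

T_C = 2 °F → (2 − 32) × 5/9 = -16.67 °C = 256.48 K.
Carnot COP: COP_R = T_C/(T_H − T_C) = 256.48/39.52 = 6.4905.
W = Q_C/COP_R = 7890/6.4905 = 1220 W.

Ẇ_in ≈ 1220 W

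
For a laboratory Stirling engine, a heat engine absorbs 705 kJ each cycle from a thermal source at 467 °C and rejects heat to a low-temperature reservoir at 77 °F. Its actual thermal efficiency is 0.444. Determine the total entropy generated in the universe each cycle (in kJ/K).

ΔS_univ ≈ 0.362 kJ/K

T_H = 467 °C → 467 + 273.15 = 740.15 K.
T_C = 77 °F → (77 − 32) × 5/9 = 25.00 °C = 298.15 K.
W = η·Q_H = 0.444 × 705 = 313.0 kJ, so Q_C = Q_H − W = 392.0 kJ.
The hot reservoir loses entropy Q_H/T_H = 705/740.15 = 0.9525 kJ/K; the cold reservoir gains Q_C/T_C = 392.0/298.15 = 1.315 kJ/K.
ΔS_univ = −Q_H/T_H + Q_C/T_C = 0.362 kJ/K (> 0, since η = 0.444 < η_Carnot = 0.597).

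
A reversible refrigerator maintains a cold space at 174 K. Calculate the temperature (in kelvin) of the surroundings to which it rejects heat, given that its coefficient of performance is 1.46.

T_H ≈ 293 K

COP_R = T_C/(T_H − T_C) ⇒ T_H = T_C·(1 + 1/COP_R) = 174.00 × (1 + 1/1.46) = 293 K.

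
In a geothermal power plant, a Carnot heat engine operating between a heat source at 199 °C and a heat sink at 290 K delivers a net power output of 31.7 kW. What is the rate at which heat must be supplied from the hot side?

T_H = 199 °C → 199 + 273.15 = 472.15 K.
η_rev = 1 − T_C/T_H = 1 − 290.00/472.15 = 0.3858.
Q_H = W/η = 31.7/0.3858 = 82.2 kW.

Q̇_H ≈ 82.2 kW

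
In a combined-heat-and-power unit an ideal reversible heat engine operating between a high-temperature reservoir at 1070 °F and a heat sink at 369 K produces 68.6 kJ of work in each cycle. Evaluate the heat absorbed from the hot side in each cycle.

Q_H ≈ 121.2 kJ

T_H = 1070 °F → (1070 − 32) × 5/9 = 576.67 °C = 849.82 K.
The Carnot efficiency is η = 1 − T_C/T_H = 1 − 369.00/849.82 = 0.5658.
Q_H = W/η = 68.6/0.5658 = 121.2 kJ.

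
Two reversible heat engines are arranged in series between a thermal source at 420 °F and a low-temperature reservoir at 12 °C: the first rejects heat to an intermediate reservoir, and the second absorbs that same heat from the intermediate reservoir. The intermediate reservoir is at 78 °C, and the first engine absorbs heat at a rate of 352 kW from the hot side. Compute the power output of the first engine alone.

T_H = 420 °F → (420 − 32) × 5/9 = 215.56 °C = 488.71 K.
T_C = 12 °C → 12 + 273.15 = 285.15 K.
T_m = 78 °C → 78 + 273.15 = 351.15 K.
First-stage efficiency η₁ = 1 − T_m/T_H = 1 − 351.15/488.71 = 0.2815.
W₁ = η₁·Q_H = 0.2815 × 352 = 99.08 kW.

Ẇ₁ ≈ 99.08 kW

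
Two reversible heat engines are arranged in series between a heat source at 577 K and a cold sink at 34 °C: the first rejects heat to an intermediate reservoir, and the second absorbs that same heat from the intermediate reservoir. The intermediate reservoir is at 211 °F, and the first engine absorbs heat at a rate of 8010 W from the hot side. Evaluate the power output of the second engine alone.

Ẇ₂ ≈ 908.5 W

T_C = 34 °C → 34 + 273.15 = 307.15 K.
T_m = 211 °F → (211 − 32) × 5/9 = 99.44 °C = 372.59 K.
Heat entering the second stage: Q_m = Q_H·(T_m/T_H) = 8010 × 372.59/577.00 = 5172 W.
Second-stage efficiency η₂ = 1 − T_C/T_m = 1 − 307.15/372.59 = 0.1756, so W₂ = η₂·Q_m = 908.5 W.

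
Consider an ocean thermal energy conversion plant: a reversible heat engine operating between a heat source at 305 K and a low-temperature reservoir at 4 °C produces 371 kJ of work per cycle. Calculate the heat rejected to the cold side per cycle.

Q_C ≈ 3692 kJ

T_C = 4 °C → 4 + 273.15 = 277.15 K.
Since the cycle is reversible, η = 1 − T_C/T_H = 1 − 277.15/305.00 = 0.0913.
Since Q_C/Q_H = T_C/T_H and Q_H = W/η, Q_C = W·T_C/(T_H − T_C) = 371 × 277.15/27.85 = 3692 kJ.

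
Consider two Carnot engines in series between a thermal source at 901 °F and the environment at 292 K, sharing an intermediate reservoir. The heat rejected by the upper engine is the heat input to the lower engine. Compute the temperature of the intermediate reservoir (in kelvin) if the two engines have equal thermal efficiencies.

T_H = 901 °F → (901 − 32) × 5/9 = 482.78 °C = 755.93 K.
Equal efficiencies require 1 − T_m/T_H = 1 − T_C/T_m, i.e. T_m/T_H = T_C/T_m, so T_m = √(T_H·T_C) = √(755.93 × 292.00) = 469.8 K.

T_m ≈ 469.8 K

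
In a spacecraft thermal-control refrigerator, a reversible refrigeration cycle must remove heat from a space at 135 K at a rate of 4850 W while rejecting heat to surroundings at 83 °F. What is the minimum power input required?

Ẇ_in ≈ 5980 W

T_H = 83 °F → (83 − 32) × 5/9 = 28.33 °C = 301.48 K.
Carnot COP: COP_R = T_C/(T_H − T_C) = 135.00/166.48 = 0.8109.
W = Q_C/COP_R = 4850/0.8109 = 5980 W.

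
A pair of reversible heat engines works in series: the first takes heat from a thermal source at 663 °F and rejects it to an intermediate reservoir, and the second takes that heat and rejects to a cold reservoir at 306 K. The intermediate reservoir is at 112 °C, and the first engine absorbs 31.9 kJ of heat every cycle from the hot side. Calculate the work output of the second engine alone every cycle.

T_H = 663 °F → (663 − 32) × 5/9 = 350.56 °C = 623.71 K.
T_m = 112 °C → 112 + 273.15 = 385.15 K.
Heat entering the second stage: Q_m = Q_H·(T_m/T_H) = 31.9 × 385.15/623.71 = 19.70 kJ.
Second-stage efficiency η₂ = 1 − T_C/T_m = 1 − 306.00/385.15 = 0.2055, so W₂ = η₂·Q_m = 4.048 kJ.

W₂ ≈ 4.048 kJ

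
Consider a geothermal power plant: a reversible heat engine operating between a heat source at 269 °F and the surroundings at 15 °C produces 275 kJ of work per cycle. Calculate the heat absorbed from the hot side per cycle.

T_H = 269 °F → (269 − 32) × 5/9 = 131.67 °C = 404.82 K.
T_C = 15 °C → 15 + 273.15 = 288.15 K.
η_rev = 1 − T_C/T_H = 1 − 288.15/404.82 = 0.2882.
Q_H = W/η = 275/0.2882 = 954 kJ.

Q_H ≈ 954 kJ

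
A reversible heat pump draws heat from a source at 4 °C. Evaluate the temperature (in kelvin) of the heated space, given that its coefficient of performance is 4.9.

T_C = 4 °C → 4 + 273.15 = 277.15 K.
COP_HP = T_H/(T_H − T_C) ⇒ T_H = T_C·COP_HP/(COP_HP − 1) = 277.15 × 4.9/(4.9 − 1) = 348.2 K.

T_H ≈ 348.2 K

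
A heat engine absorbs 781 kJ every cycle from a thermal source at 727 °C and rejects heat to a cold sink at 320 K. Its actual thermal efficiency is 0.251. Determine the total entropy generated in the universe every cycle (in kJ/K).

ΔS_univ ≈ 1.05 kJ/K

T_H = 727 °C → 727 + 273.15 = 1000.15 K.
W = η·Q_H = 0.251 × 781 = 196.0 kJ, so Q_C = Q_H − W = 585.0 kJ.
Reservoir entropy changes: ΔS_H = −Q_H/T_H = −781/1000.15 = -0.7809 kJ/K and ΔS_C = +Q_C/T_C = 585.0/320.00 = 1.828 kJ/K.
ΔS_univ = −Q_H/T_H + Q_C/T_C = 1.05 kJ/K (> 0, since η = 0.251 < η_Carnot = 0.680).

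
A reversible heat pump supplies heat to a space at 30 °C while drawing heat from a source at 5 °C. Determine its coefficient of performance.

T_H = 30 °C → 30 + 273.15 = 303.15 K.
T_C = 5 °C → 5 + 273.15 = 278.15 K.
Reversible heating COP: COP_HP = T_H/(T_H − T_C) = 303.15/(303.15 − 278.15) = 12.1.

COP_HP ≈ 12.1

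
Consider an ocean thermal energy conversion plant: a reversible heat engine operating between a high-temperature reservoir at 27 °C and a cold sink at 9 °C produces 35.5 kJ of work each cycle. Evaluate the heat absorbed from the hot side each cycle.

Q_H ≈ 592 kJ

T_H = 27 °C → 27 + 273.15 = 300.15 K.
T_C = 9 °C → 9 + 273.15 = 282.15 K.
Since the cycle is reversible, η = 1 − T_C/T_H = 1 − 282.15/300.15 = 0.0600.
Q_H = W/η = 35.5/0.0600 = 592 kJ.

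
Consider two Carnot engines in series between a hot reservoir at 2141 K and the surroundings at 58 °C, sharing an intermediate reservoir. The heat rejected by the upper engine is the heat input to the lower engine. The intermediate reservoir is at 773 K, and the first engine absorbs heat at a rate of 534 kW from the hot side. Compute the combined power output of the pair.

Ẇ_total ≈ 451 kW

T_C = 58 °C → 58 + 273.15 = 331.15 K.
Two reversible stages in series are equivalent to a single Carnot engine between T_H and T_C, so η_total = 1 − T_C/T_H = 1 − 331.15/2141.00 = 0.8453.
W_total = η_total · Q_H = 0.8453 × 534 = 451 kW.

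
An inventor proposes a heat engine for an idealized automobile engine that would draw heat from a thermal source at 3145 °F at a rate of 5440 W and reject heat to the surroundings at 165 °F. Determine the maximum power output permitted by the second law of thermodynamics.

Ẇ_max ≈ 4500 W

T_H = 3145 °F → (3145 − 32) × 5/9 = 1729.44 °C = 2002.59 K.
T_C = 165 °F → (165 − 32) × 5/9 = 73.89 °C = 347.04 K.
By the Carnot theorem, η_max = 1 − T_C/T_H = 1 − 347.04/2002.59 = 0.8267.
W_max = η_max · Q_H = 0.8267 × 5440 = 4500 W.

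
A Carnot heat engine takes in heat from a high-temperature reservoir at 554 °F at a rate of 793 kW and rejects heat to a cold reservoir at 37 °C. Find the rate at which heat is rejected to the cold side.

T_H = 554 °F → (554 − 32) × 5/9 = 290.00 °C = 563.15 K.
T_C = 37 °C → 37 + 273.15 = 310.15 K.
Carnot efficiency: η = 1 − T_C/T_H = 1 − 310.15/563.15 = 0.4493.
For a reversible cycle Q_C/Q_H = T_C/T_H, so Q_C = 793 × 310.15/563.15 = 436.7 kW.

Q̇_C ≈ 436.7 kW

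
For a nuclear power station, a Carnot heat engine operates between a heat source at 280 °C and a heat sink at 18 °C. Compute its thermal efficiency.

T_H = 280 °C → 280 + 273.15 = 553.15 K.
T_C = 18 °C → 18 + 273.15 = 291.15 K.
η_rev = 1 − T_C/T_H = 1 − 291.15/553.15 = 0.474.

η ≈ 0.474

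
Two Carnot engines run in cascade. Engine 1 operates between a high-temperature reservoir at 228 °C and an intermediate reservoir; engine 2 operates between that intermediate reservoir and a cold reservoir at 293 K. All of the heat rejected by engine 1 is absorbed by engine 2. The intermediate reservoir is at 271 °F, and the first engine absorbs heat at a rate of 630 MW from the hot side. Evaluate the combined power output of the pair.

T_H = 228 °C → 228 + 273.15 = 501.15 K.
Two reversible stages in series are equivalent to a single Carnot engine between T_H and T_C, so η_total = 1 − T_C/T_H = 1 − 293.00/501.15 = 0.4153.
W_total = η_total · Q_H = 0.4153 × 630 = 262 MW.

Ẇ_total ≈ 262 MW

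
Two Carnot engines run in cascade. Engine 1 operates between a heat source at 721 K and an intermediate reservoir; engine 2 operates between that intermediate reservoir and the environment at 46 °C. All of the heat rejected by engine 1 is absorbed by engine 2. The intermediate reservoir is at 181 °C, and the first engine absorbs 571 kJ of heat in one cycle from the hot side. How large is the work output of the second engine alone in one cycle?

T_C = 46 °C → 46 + 273.15 = 319.15 K.
T_m = 181 °C → 181 + 273.15 = 454.15 K.
Heat entering the second stage: Q_m = Q_H·(T_m/T_H) = 571 × 454.15/721.00 = 360 kJ.
Second-stage efficiency η₂ = 1 − T_C/T_m = 1 − 319.15/454.15 = 0.2973, so W₂ = η₂·Q_m = 107 kJ.

W₂ ≈ 107 kJ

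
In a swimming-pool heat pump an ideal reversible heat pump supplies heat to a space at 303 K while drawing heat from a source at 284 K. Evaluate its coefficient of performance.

For a reversible heat pump, COP_HP = T_H/(T_H − T_C) = 303.00/(303.00 − 284.00) = 15.9.

COP_HP ≈ 15.9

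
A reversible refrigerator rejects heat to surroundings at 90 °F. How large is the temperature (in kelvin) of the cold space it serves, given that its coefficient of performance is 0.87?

T_C ≈ 142 K

T_H = 90 °F → (90 − 32) × 5/9 = 32.22 °C = 305.37 K.
COP_R = T_C/(T_H − T_C) ⇒ T_C = T_H·COP_R/(1 + COP_R) = 305.37 × 0.87/(1 + 0.87) = 142 K.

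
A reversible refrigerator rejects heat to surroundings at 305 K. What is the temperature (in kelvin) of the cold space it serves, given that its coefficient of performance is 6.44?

T_C ≈ 264 K

COP_R = T_C/(T_H − T_C) ⇒ T_C = T_H·COP_R/(1 + COP_R) = 305.00 × 6.44/(1 + 6.44) = 264 K.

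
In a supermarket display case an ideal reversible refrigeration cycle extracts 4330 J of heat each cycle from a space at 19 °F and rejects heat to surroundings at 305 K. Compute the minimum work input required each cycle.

W_in ≈ 636.2 J

T_C = 19 °F → (19 − 32) × 5/9 = -7.22 °C = 265.93 K.
For a reversible refrigerator, COP_R = T_C/(T_H − T_C) = 265.93/39.07 = 6.8061.
W = Q_C/COP_R = 4330/6.8061 = 636.2 J.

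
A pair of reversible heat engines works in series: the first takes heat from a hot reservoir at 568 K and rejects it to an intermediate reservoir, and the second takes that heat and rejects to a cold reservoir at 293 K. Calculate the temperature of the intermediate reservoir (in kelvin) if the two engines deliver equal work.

T_m ≈ 430 K

For reversible stages Q_m = Q_H·(T_m/T_H). Setting W₁ = Q_H(1 − T_m/T_H) equal to W₂ = Q_m(1 − T_C/T_m) = Q_H·(T_m − T_C)/T_H gives T_H − T_m = T_m − T_C, so T_m = (T_H + T_C)/2 = (568.00 + 293.00)/2 = 430 K.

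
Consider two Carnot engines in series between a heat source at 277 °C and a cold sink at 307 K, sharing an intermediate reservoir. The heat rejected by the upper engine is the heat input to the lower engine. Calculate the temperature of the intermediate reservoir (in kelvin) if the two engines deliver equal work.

T_H = 277 °C → 277 + 273.15 = 550.15 K.
For reversible stages Q_m = Q_H·(T_m/T_H). Setting W₁ = Q_H(1 − T_m/T_H) equal to W₂ = Q_m(1 − T_C/T_m) = Q_H·(T_m − T_C)/T_H gives T_H − T_m = T_m − T_C, so T_m = (T_H + T_C)/2 = (550.15 + 307.00)/2 = 428.6 K.

T_m ≈ 428.6 K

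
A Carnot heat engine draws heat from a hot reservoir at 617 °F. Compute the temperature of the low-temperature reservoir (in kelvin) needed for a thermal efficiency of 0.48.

T_C ≈ 311 K

T_H = 617 °F → (617 − 32) × 5/9 = 325.00 °C = 598.15 K.
From η = 1 − T_C/T_H, T_C = T_H·(1 − η) = 598.15 × (1 − 0.48) = 311 K.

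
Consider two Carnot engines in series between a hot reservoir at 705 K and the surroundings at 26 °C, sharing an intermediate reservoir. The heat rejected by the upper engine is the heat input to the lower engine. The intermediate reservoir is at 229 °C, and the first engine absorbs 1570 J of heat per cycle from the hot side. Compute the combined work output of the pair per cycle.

T_C = 26 °C → 26 + 273.15 = 299.15 K.
Two reversible stages in series are equivalent to a single Carnot engine between T_H and T_C, so η_total = 1 − T_C/T_H = 1 − 299.15/705.00 = 0.5757.
W_total = η_total · Q_H = 0.5757 × 1570 = 904 J.

W_total ≈ 904 J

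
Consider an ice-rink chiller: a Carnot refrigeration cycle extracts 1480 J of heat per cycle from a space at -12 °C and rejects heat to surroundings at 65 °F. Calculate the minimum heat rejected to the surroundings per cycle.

T_H = 65 °F → (65 − 32) × 5/9 = 18.33 °C = 291.48 K.
T_C = -12 °C → -12 + 273.15 = 261.15 K.
For a reversible cycle Q_H/Q_C = T_H/T_C, so Q_H = Q_C·T_H/T_C = 1480 × 291.48/261.15 = 1650 J.

Q_H ≈ 1650 J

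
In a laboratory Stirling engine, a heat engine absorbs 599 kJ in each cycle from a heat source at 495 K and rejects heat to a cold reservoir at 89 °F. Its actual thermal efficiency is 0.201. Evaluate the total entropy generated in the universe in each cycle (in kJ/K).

T_C = 89 °F → (89 − 32) × 5/9 = 31.67 °C = 304.82 K.
W = η·Q_H = 0.201 × 599 = 120.4 kJ, so Q_C = Q_H − W = 478.6 kJ.
The hot reservoir loses entropy Q_H/T_H = 599/495.00 = 1.210 kJ/K; the cold reservoir gains Q_C/T_C = 478.6/304.82 = 1.570 kJ/K.
ΔS_univ = −Q_H/T_H + Q_C/T_C = 0.360 kJ/K (> 0, since η = 0.201 < η_Carnot = 0.384).

ΔS_univ ≈ 0.360 kJ/K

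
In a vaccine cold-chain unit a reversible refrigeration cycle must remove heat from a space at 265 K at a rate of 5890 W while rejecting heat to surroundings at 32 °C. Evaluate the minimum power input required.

Ẇ_in ≈ 892 W

T_H = 32 °C → 32 + 273.15 = 305.15 K.
COP_R = T_C/(T_H − T_C) = 265.00/40.15 = 6.6002.
W = Q_C/COP_R = 5890/6.6002 = 892 W.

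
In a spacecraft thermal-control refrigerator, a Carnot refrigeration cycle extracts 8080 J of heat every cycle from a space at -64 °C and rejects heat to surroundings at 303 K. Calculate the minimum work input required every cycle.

T_C = -64 °C → -64 + 273.15 = 209.15 K.
The reversible coefficient of performance is COP_R = T_C/(T_H − T_C) = 209.15/93.85 = 2.2286.
W = Q_C/COP_R = 8080/2.2286 = 3630 J.

W_in ≈ 3630 J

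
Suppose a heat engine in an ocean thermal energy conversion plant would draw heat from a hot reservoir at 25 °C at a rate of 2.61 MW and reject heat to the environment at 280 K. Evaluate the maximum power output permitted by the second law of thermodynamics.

T_H = 25 °C → 25 + 273.15 = 298.15 K.
No engine can exceed the Carnot limit: η_max = 1 − T_C/T_H = 1 − 280.00/298.15 = 0.0609.
W_max = η_max · Q_H = 0.0609 × 2.61 = 0.1589 MW.

Ẇ_max ≈ 0.1589 MW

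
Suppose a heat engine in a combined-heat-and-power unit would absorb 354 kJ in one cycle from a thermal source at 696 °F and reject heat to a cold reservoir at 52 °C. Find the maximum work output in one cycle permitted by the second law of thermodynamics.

T_H = 696 °F → (696 − 32) × 5/9 = 368.89 °C = 642.04 K.
T_C = 52 °C → 52 + 273.15 = 325.15 K.
By the Carnot theorem, η_max = 1 − T_C/T_H = 1 − 325.15/642.04 = 0.4936.
W_max = η_max · Q_H = 0.4936 × 354 = 174.7 kJ.

W_max ≈ 174.7 kJ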